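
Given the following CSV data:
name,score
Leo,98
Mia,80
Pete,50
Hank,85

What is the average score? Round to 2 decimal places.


Scores: 98, 80, 50, 85
Sum = 313
Count = 4
Average = 313 / 4 = 78.25

ANSWER: 78.25


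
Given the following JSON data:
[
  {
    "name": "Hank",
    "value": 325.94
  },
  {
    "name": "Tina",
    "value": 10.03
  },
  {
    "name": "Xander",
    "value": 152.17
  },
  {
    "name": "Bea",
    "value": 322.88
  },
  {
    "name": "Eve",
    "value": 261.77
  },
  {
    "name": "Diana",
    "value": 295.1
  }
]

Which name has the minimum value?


Comparing values:
  Hank: 325.94
  Tina: 10.03
  Xander: 152.17
  Bea: 322.88
  Eve: 261.77
  Diana: 295.1
Minimum: Tina (10.03)

ANSWER: Tina


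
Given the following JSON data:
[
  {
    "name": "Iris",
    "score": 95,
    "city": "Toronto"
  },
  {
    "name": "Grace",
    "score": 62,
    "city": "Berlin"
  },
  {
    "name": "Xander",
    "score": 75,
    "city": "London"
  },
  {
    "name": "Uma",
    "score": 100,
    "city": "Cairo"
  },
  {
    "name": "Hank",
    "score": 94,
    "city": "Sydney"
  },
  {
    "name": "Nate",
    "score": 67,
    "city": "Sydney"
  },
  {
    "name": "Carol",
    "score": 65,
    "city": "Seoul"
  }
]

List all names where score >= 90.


Filtering records where score >= 90:
  Iris (score=95) -> YES
  Grace (score=62) -> no
  Xander (score=75) -> no
  Uma (score=100) -> YES
  Hank (score=94) -> YES
  Nate (score=67) -> no
  Carol (score=65) -> no


ANSWER: Iris, Uma, Hank


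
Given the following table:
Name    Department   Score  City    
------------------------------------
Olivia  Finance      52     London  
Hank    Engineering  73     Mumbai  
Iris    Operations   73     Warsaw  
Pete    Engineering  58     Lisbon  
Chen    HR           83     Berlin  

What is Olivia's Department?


Row 1: Olivia
Department = Finance

ANSWER: Finance


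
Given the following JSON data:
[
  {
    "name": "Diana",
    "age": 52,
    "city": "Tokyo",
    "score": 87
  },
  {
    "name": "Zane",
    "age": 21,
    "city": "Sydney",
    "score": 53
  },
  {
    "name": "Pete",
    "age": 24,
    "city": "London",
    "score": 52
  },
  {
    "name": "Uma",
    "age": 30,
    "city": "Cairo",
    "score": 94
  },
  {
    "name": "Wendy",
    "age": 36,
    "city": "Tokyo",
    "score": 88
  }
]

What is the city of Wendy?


Looking up record where name = Wendy
Record index: 4
Field 'city' = Tokyo

ANSWER: Tokyo


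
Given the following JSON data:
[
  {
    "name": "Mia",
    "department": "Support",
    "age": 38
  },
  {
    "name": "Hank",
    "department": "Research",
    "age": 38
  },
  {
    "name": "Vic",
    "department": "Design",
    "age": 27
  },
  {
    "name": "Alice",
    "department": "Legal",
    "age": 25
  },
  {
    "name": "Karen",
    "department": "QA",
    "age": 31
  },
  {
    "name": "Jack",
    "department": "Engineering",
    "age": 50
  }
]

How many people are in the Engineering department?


Scanning records for department = Engineering
  Record 5: Jack
Count: 1

ANSWER: 1


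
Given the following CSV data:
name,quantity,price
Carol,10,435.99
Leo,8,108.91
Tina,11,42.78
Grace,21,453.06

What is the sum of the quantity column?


Values in 'quantity' column:
  Row 1: 10
  Row 2: 8
  Row 3: 11
  Row 4: 21
Sum = 10 + 8 + 11 + 21 = 50

ANSWER: 50


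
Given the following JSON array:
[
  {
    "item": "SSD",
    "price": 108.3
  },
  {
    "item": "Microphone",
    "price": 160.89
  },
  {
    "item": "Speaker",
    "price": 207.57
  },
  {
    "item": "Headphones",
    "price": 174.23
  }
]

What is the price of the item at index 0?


Array index 0 -> SSD
price = 108.3

ANSWER: 108.3


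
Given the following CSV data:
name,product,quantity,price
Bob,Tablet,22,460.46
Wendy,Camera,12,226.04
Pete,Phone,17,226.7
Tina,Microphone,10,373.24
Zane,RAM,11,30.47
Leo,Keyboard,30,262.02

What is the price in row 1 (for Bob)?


Row 1: Bob
Column 'price' = 460.46

ANSWER: 460.46


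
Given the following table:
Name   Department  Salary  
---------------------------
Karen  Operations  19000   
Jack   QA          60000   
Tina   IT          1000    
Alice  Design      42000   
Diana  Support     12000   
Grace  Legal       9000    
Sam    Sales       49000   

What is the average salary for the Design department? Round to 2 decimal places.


Design department members:
  Alice: 42000
Sum = 42000
Count = 1
Average = 42000 / 1 = 42000.00

ANSWER: 42000.00


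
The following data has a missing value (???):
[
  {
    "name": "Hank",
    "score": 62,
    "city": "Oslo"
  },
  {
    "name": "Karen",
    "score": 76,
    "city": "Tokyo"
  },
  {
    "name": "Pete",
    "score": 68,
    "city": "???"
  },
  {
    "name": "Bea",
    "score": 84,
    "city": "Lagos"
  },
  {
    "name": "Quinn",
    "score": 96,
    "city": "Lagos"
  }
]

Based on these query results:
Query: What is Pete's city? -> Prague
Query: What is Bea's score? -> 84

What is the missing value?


The missing value is Pete's city
From query: Pete's city = Prague

ANSWER: Prague


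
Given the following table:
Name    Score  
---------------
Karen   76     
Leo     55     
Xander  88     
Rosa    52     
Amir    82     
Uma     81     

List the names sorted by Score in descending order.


Sorting by Score (descending):
  Xander: 88
  Amir: 82
  Uma: 81
  Karen: 76
  Leo: 55
  Rosa: 52


ANSWER: Xander, Amir, Uma, Karen, Leo, Rosa


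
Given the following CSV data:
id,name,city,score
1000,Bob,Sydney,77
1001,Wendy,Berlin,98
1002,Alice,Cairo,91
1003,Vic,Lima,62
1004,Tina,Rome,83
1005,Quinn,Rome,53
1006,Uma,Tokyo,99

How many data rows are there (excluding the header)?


Counting rows (excluding header):
Header: id,name,city,score
Data rows: 7

ANSWER: 7


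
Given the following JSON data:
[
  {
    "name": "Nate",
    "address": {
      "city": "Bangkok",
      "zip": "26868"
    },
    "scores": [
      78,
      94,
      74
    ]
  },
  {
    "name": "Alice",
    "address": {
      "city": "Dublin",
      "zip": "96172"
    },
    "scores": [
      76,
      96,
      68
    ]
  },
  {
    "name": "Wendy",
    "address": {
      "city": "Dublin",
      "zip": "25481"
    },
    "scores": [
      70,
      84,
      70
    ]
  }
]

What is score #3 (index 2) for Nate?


Path: records[0].scores[2]
Value: 74

ANSWER: 74


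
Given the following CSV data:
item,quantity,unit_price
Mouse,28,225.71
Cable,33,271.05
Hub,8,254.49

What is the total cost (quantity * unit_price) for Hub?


Row: Hub
quantity = 8
unit_price = 254.49
total = 8 * 254.49 = 2035.92

ANSWER: 2035.92


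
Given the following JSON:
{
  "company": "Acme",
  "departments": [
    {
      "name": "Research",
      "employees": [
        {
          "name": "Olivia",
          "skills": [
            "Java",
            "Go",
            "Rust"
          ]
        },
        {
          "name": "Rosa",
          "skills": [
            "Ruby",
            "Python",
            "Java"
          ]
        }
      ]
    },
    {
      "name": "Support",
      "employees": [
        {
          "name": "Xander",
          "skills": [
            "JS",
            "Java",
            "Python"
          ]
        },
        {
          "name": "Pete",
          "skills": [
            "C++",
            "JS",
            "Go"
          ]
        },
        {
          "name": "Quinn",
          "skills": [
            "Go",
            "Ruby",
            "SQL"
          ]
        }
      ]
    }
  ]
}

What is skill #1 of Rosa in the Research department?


Path: departments[0].employees[1].skills[0]
Value: Ruby

ANSWER: Ruby


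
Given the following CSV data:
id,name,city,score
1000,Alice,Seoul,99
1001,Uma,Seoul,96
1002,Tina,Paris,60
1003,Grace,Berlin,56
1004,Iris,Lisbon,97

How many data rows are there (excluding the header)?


Counting rows (excluding header):
Header: id,name,city,score
Data rows: 5

ANSWER: 5


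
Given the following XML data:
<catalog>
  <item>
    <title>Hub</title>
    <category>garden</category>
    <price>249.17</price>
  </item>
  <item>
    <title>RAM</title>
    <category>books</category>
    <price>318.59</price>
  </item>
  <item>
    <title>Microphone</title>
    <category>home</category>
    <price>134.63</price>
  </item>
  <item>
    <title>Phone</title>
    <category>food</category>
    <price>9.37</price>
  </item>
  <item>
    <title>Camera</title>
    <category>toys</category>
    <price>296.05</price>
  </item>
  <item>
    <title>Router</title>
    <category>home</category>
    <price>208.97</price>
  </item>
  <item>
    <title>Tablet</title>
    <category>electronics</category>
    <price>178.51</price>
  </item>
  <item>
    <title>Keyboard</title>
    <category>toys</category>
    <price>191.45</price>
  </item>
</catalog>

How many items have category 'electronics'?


Scanning <item> elements for <category>electronics</category>:
  Item 7: Tablet -> MATCH
Count: 1

ANSWER: 1


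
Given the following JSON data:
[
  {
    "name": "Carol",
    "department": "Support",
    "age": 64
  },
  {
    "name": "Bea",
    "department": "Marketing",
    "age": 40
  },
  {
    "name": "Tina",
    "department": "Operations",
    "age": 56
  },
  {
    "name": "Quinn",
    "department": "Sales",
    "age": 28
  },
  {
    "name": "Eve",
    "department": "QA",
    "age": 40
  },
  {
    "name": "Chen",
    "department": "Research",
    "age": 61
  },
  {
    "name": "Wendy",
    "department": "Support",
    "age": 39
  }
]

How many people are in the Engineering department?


Scanning records for department = Engineering
  No matches found
Count: 0

ANSWER: 0


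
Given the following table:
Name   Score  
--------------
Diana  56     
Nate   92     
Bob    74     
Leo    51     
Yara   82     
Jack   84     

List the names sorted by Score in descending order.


Sorting by Score (descending):
  Nate: 92
  Jack: 84
  Yara: 82
  Bob: 74
  Diana: 56
  Leo: 51


ANSWER: Nate, Jack, Yara, Bob, Diana, Leo


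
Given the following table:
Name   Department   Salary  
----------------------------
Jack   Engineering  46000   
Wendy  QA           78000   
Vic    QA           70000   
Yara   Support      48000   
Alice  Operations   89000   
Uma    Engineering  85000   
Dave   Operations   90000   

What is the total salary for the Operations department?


Operations department members:
  Alice: 89000
  Dave: 90000
Total = 89000 + 90000 = 179000

ANSWER: 179000


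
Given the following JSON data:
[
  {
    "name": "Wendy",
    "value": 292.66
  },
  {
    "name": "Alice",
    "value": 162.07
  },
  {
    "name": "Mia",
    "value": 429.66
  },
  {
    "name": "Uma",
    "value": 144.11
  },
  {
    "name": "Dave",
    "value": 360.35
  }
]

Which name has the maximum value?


Comparing values:
  Wendy: 292.66
  Alice: 162.07
  Mia: 429.66
  Uma: 144.11
  Dave: 360.35
Maximum: Mia (429.66)

ANSWER: Mia


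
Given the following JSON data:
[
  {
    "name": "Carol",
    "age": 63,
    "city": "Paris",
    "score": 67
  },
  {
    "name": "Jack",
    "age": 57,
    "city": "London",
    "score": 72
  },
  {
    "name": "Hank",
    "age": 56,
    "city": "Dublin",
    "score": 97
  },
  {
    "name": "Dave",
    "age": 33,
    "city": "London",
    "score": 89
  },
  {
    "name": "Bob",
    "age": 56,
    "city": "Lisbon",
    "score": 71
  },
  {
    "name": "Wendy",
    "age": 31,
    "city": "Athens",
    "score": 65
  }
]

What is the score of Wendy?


Looking up record where name = Wendy
Record index: 5
Field 'score' = 65

ANSWER: 65


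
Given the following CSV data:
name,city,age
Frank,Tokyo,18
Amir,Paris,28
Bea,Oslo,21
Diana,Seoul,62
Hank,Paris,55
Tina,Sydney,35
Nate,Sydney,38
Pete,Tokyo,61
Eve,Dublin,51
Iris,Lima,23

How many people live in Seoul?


Scanning city column for 'Seoul':
  Row 4: Diana -> MATCH
Total matches: 1

ANSWER: 1


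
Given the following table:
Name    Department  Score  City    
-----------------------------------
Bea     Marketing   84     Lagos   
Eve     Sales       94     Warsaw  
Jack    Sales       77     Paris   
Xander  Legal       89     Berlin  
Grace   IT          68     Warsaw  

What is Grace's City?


Row 5: Grace
City = Warsaw

ANSWER: Warsaw


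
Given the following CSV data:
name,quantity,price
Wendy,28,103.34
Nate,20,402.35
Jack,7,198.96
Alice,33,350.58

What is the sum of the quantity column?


Values in 'quantity' column:
  Row 1: 28
  Row 2: 20
  Row 3: 7
  Row 4: 33
Sum = 28 + 20 + 7 + 33 = 88

ANSWER: 88


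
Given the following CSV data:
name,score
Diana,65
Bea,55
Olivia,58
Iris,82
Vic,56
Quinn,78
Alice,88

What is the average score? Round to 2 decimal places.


Scores: 65, 55, 58, 82, 56, 78, 88
Sum = 482
Count = 7
Average = 482 / 7 = 68.86

ANSWER: 68.86


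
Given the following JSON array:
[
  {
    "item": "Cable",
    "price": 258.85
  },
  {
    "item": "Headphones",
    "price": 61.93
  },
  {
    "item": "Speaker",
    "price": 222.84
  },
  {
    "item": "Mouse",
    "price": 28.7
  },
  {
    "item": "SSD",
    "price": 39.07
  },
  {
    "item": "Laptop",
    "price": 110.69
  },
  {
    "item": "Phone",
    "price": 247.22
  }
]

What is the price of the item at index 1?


Array index 1 -> Headphones
price = 61.93

ANSWER: 61.93


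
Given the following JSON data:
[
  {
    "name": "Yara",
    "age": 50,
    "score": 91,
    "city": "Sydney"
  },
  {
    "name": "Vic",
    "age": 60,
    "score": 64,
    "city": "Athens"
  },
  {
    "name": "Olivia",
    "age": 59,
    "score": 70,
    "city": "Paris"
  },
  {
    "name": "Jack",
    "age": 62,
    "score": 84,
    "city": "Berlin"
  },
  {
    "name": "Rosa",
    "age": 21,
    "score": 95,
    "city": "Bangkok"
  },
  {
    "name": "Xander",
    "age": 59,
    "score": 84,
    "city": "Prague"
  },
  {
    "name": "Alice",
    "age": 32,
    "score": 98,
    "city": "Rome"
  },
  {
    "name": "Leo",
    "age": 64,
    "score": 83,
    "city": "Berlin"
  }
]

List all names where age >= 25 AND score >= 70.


Checking both conditions:
  Yara (age=50, score=91) -> YES
  Vic (age=60, score=64) -> no
  Olivia (age=59, score=70) -> YES
  Jack (age=62, score=84) -> YES
  Rosa (age=21, score=95) -> no
  Xander (age=59, score=84) -> YES
  Alice (age=32, score=98) -> YES
  Leo (age=64, score=83) -> YES


ANSWER: Yara, Olivia, Jack, Xander, Alice, Leo


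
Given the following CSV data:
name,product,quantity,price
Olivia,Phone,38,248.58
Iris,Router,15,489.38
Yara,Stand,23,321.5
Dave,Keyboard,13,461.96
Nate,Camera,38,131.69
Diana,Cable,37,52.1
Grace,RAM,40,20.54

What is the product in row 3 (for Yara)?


Row 3: Yara
Column 'product' = Stand

ANSWER: Stand


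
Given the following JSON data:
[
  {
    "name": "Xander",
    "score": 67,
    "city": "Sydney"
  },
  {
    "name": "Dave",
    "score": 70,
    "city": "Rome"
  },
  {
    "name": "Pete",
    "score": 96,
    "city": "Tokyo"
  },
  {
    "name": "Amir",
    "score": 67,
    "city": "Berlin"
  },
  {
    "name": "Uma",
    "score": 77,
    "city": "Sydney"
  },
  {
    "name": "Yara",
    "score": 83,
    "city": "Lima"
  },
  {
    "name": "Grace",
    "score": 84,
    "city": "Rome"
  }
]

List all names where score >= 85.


Filtering records where score >= 85:
  Xander (score=67) -> no
  Dave (score=70) -> no
  Pete (score=96) -> YES
  Amir (score=67) -> no
  Uma (score=77) -> no
  Yara (score=83) -> no
  Grace (score=84) -> no


ANSWER: Pete


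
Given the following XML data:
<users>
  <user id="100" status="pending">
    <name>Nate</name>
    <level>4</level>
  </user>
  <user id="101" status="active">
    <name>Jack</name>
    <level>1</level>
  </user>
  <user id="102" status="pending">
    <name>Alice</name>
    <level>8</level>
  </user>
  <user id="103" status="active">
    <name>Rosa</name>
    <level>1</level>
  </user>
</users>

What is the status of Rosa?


Finding user with name = Rosa
user id="103" status="active"

ANSWER: active


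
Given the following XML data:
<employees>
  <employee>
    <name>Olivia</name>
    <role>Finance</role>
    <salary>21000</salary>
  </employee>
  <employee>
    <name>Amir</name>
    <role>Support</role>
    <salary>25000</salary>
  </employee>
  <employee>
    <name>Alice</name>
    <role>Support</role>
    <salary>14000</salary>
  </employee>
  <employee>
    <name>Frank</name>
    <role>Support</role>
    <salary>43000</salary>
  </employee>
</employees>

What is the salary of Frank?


Searching for <employee> with <name>Frank</name>
Found at position 4
<salary>43000</salary>

ANSWER: 43000


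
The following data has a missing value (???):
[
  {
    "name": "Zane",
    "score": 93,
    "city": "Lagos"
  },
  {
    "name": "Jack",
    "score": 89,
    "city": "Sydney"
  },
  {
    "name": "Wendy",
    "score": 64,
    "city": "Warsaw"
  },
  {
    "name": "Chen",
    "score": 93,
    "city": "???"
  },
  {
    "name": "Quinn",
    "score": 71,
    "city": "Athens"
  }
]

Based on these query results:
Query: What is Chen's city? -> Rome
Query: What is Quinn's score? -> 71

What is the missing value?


The missing value is Chen's city
From query: Chen's city = Rome

ANSWER: Rome


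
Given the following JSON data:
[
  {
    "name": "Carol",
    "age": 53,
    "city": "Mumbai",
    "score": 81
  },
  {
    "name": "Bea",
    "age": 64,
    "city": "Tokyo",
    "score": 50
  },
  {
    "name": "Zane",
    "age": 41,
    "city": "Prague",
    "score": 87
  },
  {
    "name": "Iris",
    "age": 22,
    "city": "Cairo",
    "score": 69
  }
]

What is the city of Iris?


Looking up record where name = Iris
Record index: 3
Field 'city' = Cairo

ANSWER: Cairo


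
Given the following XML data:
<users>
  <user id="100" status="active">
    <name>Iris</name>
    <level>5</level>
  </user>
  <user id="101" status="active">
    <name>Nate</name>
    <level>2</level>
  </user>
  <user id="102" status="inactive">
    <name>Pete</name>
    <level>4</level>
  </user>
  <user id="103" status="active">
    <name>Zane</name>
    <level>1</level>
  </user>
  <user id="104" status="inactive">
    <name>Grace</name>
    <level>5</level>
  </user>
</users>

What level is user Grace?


Finding user: Grace
<level>5</level>

ANSWER: 5


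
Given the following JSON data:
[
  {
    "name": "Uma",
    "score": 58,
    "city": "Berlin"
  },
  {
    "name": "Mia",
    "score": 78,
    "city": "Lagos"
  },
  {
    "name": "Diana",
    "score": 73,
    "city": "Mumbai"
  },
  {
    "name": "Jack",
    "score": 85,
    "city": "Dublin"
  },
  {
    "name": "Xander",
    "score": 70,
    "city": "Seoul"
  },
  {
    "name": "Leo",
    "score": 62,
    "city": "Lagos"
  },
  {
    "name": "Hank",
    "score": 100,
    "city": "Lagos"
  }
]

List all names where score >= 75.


Filtering records where score >= 75:
  Uma (score=58) -> no
  Mia (score=78) -> YES
  Diana (score=73) -> no
  Jack (score=85) -> YES
  Xander (score=70) -> no
  Leo (score=62) -> no
  Hank (score=100) -> YES


ANSWER: Mia, Jack, Hank


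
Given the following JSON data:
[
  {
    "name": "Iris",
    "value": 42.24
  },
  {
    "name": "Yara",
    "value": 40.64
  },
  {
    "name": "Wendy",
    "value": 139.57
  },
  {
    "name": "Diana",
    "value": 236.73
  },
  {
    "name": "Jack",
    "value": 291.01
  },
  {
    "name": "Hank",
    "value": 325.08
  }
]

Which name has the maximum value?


Comparing values:
  Iris: 42.24
  Yara: 40.64
  Wendy: 139.57
  Diana: 236.73
  Jack: 291.01
  Hank: 325.08
Maximum: Hank (325.08)

ANSWER: Hank


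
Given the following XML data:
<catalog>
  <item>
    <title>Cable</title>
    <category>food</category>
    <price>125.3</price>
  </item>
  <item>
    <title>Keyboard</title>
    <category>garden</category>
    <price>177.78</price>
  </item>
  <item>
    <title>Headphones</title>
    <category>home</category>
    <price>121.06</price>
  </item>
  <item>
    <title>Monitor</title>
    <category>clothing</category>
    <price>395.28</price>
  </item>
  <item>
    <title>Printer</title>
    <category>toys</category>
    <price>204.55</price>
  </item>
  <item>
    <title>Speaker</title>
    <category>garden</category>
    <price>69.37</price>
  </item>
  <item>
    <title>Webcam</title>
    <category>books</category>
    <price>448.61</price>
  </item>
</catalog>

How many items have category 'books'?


Scanning <item> elements for <category>books</category>:
  Item 7: Webcam -> MATCH
Count: 1

ANSWER: 1


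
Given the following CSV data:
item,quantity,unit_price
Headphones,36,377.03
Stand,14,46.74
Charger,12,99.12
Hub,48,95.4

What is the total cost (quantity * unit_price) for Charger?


Row: Charger
quantity = 12
unit_price = 99.12
total = 12 * 99.12 = 1189.44

ANSWER: 1189.44


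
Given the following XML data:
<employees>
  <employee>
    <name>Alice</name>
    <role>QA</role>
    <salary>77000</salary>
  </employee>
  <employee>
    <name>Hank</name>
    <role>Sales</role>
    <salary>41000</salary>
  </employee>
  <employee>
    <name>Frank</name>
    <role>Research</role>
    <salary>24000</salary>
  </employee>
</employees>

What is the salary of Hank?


Searching for <employee> with <name>Hank</name>
Found at position 2
<salary>41000</salary>

ANSWER: 41000


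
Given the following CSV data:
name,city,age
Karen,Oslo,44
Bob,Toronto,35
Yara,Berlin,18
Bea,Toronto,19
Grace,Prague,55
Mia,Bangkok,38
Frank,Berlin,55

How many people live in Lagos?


Scanning city column for 'Lagos':
Total matches: 0

ANSWER: 0


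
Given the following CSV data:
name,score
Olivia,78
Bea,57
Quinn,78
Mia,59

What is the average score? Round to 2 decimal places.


Scores: 78, 57, 78, 59
Sum = 272
Count = 4
Average = 272 / 4 = 68.00

ANSWER: 68.00


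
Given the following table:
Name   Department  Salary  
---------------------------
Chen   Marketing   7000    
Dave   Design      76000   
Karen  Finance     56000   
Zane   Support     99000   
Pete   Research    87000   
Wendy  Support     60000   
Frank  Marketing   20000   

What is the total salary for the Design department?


Design department members:
  Dave: 76000
Total = 76000 = 76000

ANSWER: 76000


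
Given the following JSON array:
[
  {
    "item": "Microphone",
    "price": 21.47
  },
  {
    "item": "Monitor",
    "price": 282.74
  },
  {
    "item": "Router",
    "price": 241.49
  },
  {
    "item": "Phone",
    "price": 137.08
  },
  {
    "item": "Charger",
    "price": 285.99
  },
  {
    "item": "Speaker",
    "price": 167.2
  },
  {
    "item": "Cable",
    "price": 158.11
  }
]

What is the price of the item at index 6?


Array index 6 -> Cable
price = 158.11

ANSWER: 158.11


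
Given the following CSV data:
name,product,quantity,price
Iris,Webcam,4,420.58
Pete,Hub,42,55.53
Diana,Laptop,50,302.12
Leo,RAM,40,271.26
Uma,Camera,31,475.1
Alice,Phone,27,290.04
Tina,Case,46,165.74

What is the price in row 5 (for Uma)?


Row 5: Uma
Column 'price' = 475.1

ANSWER: 475.1


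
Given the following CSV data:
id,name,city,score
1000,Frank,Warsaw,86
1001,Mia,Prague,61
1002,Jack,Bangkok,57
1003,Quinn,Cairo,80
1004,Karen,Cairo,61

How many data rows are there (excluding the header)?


Counting rows (excluding header):
Header: id,name,city,score
Data rows: 5

ANSWER: 5


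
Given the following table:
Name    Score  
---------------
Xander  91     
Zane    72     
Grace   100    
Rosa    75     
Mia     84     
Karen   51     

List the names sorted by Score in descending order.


Sorting by Score (descending):
  Grace: 100
  Xander: 91
  Mia: 84
  Rosa: 75
  Zane: 72
  Karen: 51


ANSWER: Grace, Xander, Mia, Rosa, Zane, Karen


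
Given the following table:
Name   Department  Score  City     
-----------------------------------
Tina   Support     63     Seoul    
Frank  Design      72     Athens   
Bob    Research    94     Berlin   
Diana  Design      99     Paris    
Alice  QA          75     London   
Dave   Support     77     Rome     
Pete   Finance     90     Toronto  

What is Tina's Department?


Row 1: Tina
Department = Support

ANSWER: Support


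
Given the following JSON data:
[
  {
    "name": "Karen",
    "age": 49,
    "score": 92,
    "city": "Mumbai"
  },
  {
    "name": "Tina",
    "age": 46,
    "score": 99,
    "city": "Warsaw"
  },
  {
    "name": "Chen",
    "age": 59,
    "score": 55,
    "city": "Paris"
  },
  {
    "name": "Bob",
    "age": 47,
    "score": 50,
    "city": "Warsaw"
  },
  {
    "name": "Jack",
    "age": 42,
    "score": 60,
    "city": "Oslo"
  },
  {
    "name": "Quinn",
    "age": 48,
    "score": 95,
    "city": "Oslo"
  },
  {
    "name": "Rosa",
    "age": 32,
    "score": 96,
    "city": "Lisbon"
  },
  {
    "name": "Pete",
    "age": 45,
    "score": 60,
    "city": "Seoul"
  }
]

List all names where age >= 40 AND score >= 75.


Checking both conditions:
  Karen (age=49, score=92) -> YES
  Tina (age=46, score=99) -> YES
  Chen (age=59, score=55) -> no
  Bob (age=47, score=50) -> no
  Jack (age=42, score=60) -> no
  Quinn (age=48, score=95) -> YES
  Rosa (age=32, score=96) -> no
  Pete (age=45, score=60) -> no


ANSWER: Karen, Tina, Quinn


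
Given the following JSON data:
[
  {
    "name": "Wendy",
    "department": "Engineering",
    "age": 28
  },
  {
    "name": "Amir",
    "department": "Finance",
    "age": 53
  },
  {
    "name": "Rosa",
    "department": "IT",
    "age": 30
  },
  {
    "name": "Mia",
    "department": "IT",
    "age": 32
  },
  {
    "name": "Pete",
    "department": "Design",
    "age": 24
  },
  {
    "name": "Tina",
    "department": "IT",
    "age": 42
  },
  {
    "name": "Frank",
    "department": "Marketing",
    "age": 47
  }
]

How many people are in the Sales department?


Scanning records for department = Sales
  No matches found
Count: 0

ANSWER: 0


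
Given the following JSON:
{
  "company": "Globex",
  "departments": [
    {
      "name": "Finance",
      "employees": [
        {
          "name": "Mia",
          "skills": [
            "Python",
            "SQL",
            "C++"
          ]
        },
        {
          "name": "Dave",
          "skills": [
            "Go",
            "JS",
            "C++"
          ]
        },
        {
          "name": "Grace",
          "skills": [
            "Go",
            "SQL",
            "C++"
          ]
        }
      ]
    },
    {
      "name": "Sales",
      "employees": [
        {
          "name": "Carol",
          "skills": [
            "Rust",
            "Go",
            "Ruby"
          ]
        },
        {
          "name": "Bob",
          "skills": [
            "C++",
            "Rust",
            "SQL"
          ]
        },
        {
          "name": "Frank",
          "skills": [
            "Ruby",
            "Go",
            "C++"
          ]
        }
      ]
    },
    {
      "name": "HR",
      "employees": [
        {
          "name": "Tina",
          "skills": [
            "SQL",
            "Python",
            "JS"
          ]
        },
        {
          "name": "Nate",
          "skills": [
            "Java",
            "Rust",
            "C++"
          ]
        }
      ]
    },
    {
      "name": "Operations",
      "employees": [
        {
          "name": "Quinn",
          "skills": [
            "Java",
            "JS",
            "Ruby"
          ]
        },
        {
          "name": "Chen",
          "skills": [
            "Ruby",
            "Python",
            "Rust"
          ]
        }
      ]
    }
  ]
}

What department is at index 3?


Path: departments[3].name
Value: Operations

ANSWER: Operations


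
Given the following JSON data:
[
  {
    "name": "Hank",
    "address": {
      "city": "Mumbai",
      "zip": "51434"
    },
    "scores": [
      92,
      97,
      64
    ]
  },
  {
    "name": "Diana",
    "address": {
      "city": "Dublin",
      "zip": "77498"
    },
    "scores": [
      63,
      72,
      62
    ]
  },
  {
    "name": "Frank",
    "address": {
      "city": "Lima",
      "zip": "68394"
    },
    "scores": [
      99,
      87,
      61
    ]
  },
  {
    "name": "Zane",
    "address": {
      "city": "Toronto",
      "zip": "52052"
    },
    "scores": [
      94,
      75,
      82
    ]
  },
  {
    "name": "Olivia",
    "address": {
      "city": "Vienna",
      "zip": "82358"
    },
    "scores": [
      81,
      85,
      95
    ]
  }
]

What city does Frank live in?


Path: records[2].address.city
Value: Lima

ANSWER: Lima


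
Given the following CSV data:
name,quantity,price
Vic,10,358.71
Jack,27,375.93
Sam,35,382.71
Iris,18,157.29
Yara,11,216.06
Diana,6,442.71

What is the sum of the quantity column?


Values in 'quantity' column:
  Row 1: 10
  Row 2: 27
  Row 3: 35
  Row 4: 18
  Row 5: 11
  Row 6: 6
Sum = 10 + 27 + 35 + 18 + 11 + 6 = 107

ANSWER: 107


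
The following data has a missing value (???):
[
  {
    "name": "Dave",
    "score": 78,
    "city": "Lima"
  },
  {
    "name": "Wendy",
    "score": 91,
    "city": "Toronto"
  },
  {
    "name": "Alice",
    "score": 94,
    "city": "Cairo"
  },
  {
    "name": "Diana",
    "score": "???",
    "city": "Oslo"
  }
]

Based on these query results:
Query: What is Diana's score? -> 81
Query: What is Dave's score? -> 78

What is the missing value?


The missing value is Diana's score
From query: Diana's score = 81

ANSWER: 81


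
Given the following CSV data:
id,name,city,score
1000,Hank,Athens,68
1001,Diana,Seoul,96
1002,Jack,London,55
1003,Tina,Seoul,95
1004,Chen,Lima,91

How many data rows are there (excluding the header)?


Counting rows (excluding header):
Header: id,name,city,score
Data rows: 5

ANSWER: 5


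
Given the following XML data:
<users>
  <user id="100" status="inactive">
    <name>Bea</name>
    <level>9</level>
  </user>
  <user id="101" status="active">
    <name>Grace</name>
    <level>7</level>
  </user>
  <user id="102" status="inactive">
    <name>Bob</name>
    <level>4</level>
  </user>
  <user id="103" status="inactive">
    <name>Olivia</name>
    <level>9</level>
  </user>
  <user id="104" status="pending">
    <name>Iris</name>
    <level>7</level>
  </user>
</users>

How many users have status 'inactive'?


Counting users with status='inactive':
  Bea (id=100) -> MATCH
  Bob (id=102) -> MATCH
  Olivia (id=103) -> MATCH
Count: 3

ANSWER: 3


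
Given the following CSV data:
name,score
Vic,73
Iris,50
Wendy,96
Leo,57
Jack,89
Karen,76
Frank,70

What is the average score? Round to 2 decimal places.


Scores: 73, 50, 96, 57, 89, 76, 70
Sum = 511
Count = 7
Average = 511 / 7 = 73.00

ANSWER: 73.00


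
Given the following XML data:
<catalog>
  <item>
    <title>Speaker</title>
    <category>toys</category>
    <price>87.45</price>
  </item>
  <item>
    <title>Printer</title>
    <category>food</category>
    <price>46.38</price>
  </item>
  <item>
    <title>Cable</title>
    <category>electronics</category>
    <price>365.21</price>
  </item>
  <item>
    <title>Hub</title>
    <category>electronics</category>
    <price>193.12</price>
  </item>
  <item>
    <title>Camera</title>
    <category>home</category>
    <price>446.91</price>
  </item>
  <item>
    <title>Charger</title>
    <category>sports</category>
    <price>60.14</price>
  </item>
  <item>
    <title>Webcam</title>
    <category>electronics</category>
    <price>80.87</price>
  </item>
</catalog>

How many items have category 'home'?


Scanning <item> elements for <category>home</category>:
  Item 5: Camera -> MATCH
Count: 1

ANSWER: 1


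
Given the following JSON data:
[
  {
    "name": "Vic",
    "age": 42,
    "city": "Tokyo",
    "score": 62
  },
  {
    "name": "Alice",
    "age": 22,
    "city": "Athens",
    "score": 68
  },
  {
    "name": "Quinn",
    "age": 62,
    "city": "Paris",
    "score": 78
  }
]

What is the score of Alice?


Looking up record where name = Alice
Record index: 1
Field 'score' = 68

ANSWER: 68


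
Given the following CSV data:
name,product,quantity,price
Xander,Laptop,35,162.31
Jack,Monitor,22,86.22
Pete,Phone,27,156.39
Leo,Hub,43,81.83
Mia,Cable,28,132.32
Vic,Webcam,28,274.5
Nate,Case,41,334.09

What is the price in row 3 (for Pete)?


Row 3: Pete
Column 'price' = 156.39

ANSWER: 156.39


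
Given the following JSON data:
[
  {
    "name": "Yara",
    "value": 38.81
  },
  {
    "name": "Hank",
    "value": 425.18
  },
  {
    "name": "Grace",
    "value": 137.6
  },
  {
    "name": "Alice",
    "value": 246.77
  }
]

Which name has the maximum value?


Comparing values:
  Yara: 38.81
  Hank: 425.18
  Grace: 137.6
  Alice: 246.77
Maximum: Hank (425.18)

ANSWER: Hank


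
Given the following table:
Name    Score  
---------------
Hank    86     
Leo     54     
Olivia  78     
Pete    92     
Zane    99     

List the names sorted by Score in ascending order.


Sorting by Score (ascending):
  Leo: 54
  Olivia: 78
  Hank: 86
  Pete: 92
  Zane: 99


ANSWER: Leo, Olivia, Hank, Pete, Zane


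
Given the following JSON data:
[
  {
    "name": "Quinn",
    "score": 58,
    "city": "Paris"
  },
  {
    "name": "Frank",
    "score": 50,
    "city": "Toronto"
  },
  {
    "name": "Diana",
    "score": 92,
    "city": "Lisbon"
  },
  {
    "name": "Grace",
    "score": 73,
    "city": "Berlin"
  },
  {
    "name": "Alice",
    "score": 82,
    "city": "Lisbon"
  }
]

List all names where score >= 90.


Filtering records where score >= 90:
  Quinn (score=58) -> no
  Frank (score=50) -> no
  Diana (score=92) -> YES
  Grace (score=73) -> no
  Alice (score=82) -> no


ANSWER: Diana


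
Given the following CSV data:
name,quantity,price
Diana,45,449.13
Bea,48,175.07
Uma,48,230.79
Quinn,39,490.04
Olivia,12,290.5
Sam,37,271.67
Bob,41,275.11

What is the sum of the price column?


Values in 'price' column:
  Row 1: 449.13
  Row 2: 175.07
  Row 3: 230.79
  Row 4: 490.04
  Row 5: 290.5
  Row 6: 271.67
  Row 7: 275.11
Sum = 449.13 + 175.07 + 230.79 + 490.04 + 290.5 + 271.67 + 275.11 = 2182.31

ANSWER: 2182.31


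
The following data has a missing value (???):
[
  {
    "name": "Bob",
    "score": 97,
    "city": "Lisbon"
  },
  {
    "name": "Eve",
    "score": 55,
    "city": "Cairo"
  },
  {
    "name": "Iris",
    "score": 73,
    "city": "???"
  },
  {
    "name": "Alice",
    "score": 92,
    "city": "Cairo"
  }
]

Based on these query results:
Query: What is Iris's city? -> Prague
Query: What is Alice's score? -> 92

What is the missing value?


The missing value is Iris's city
From query: Iris's city = Prague

ANSWER: Prague


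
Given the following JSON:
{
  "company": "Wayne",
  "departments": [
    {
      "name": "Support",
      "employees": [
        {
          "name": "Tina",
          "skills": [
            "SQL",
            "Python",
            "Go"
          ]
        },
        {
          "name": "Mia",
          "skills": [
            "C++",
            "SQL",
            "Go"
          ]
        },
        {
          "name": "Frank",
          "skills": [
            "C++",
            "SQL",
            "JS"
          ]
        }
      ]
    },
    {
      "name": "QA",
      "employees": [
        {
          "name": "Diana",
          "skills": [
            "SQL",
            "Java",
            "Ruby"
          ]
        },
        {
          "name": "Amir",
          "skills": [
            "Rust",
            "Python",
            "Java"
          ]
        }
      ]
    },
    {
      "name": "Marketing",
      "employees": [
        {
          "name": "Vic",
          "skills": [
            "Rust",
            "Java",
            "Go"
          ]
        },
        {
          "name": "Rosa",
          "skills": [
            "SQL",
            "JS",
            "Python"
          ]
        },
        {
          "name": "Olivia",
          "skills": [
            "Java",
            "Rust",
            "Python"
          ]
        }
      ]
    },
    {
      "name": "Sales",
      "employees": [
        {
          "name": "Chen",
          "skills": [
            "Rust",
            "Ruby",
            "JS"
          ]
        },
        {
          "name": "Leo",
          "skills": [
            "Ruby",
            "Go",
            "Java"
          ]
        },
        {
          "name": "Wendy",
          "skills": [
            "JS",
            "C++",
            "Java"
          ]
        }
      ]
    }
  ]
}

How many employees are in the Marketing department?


Path: departments[2].employees
Count: 3

ANSWER: 3


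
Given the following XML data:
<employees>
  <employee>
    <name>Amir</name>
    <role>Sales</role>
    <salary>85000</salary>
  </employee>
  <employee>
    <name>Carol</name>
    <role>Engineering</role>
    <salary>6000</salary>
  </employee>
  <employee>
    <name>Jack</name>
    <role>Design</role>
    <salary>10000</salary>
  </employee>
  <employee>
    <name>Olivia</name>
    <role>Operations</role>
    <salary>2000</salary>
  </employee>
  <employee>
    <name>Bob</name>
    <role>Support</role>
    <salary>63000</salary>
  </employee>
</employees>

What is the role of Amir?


Searching for <employee> with <name>Amir</name>
Found at position 1
<role>Sales</role>

ANSWER: Sales


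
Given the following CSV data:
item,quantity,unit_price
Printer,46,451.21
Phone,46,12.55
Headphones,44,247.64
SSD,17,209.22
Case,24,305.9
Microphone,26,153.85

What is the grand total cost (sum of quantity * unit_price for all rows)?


Computing row totals:
  Printer: 46 * 451.21 = 20755.66
  Phone: 46 * 12.55 = 577.3
  Headphones: 44 * 247.64 = 10896.16
  SSD: 17 * 209.22 = 3556.74
  Case: 24 * 305.9 = 7341.6
  Microphone: 26 * 153.85 = 4000.1
Grand total = 20755.66 + 577.3 + 10896.16 + 3556.74 + 7341.6 + 4000.1 = 47127.56

ANSWER: 47127.56


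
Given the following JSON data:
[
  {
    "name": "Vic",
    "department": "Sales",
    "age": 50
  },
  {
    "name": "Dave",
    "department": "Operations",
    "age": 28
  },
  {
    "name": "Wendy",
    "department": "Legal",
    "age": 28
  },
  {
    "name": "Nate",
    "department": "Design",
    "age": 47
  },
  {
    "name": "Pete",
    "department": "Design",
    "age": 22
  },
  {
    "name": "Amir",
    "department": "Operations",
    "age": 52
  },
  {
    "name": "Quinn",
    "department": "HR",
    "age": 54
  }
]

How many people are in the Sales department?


Scanning records for department = Sales
  Record 0: Vic
Count: 1

ANSWER: 1


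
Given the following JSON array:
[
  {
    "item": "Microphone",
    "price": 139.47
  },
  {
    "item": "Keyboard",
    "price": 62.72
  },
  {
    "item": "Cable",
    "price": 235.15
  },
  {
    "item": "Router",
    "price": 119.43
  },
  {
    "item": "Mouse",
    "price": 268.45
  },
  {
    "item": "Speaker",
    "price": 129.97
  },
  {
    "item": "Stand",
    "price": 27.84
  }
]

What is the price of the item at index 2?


Array index 2 -> Cable
price = 235.15

ANSWER: 235.15


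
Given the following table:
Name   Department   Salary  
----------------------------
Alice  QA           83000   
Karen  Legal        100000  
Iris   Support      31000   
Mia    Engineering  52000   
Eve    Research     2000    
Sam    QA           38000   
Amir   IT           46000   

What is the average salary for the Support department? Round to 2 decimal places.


Support department members:
  Iris: 31000
Sum = 31000
Count = 1
Average = 31000 / 1 = 31000.00

ANSWER: 31000.00


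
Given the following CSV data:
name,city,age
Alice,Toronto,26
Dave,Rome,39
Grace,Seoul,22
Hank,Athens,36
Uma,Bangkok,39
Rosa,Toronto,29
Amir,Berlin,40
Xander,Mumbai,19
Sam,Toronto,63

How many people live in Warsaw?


Scanning city column for 'Warsaw':
Total matches: 0

ANSWER: 0


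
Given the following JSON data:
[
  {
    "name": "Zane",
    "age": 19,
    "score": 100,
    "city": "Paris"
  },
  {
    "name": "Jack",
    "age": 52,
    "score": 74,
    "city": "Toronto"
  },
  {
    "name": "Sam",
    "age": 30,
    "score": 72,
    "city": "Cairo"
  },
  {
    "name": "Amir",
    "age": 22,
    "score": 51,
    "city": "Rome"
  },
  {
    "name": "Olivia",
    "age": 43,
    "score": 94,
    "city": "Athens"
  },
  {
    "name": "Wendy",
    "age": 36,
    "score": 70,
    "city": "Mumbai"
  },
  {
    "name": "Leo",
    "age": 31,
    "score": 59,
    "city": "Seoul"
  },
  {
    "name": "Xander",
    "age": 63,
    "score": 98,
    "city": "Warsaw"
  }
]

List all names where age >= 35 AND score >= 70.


Checking both conditions:
  Zane (age=19, score=100) -> no
  Jack (age=52, score=74) -> YES
  Sam (age=30, score=72) -> no
  Amir (age=22, score=51) -> no
  Olivia (age=43, score=94) -> YES
  Wendy (age=36, score=70) -> YES
  Leo (age=31, score=59) -> no
  Xander (age=63, score=98) -> YES


ANSWER: Jack, Olivia, Wendy, Xander
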